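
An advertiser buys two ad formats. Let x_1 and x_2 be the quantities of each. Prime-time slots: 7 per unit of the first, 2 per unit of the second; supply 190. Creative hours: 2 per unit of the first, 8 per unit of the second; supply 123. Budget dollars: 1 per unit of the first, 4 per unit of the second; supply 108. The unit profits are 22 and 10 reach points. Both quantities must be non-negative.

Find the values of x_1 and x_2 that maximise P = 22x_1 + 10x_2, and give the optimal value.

x_1 = 49/2, x_2 = 37/4, maximum P = 1263/2

Corner points and P = 22x_1 + 10x_2:
  (0, 0) → P = 0
  (0, 123/8) → P = 615/4
  (190/7, 0) → P = 4180/7
  (49/2, 37/4) → P = 1263/2

The binding constraints are 7x_1 + 2x_2 = 190 and 2x_1 + 8x_2 = 123.
Solving simultaneously gives x_1 = 49/2, x_2 = 37/4.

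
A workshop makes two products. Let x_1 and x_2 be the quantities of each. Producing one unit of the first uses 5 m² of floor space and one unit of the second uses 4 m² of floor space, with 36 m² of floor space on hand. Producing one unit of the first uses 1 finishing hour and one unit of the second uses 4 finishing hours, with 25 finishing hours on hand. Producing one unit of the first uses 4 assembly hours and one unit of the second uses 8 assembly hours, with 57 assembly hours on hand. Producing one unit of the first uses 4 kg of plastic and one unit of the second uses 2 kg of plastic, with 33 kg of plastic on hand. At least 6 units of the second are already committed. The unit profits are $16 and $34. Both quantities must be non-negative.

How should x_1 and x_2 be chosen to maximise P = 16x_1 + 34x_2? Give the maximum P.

Extreme points and P = 16x_1 + 34x_2:
  (0, 25/4) → P = 425/2
  (0, 6) → P = 204
  (1, 6) → P = 220

The optimum lies where x_1 + 4x_2 = 25 and x_2 = 6.
Solving simultaneously gives x_1 = 1, x_2 = 6.

x_1 = 1, x_2 = 6, maximum P = 220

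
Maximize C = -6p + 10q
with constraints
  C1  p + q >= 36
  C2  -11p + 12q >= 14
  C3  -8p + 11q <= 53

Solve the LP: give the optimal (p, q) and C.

Feasible corners and C = -6p + 10q:
  (418/23, 410/23) → C = 1592/23
  (343/19, 341/19) → C = 1352/19
  (482/25, 471/25) → C = 1818/25

The optimum lies where -11p + 12q = 14 and -8p + 11q = 53.
Solving simultaneously gives p = 482/25, q = 471/25.

p = 482/25, q = 471/25, maximum C = 1818/25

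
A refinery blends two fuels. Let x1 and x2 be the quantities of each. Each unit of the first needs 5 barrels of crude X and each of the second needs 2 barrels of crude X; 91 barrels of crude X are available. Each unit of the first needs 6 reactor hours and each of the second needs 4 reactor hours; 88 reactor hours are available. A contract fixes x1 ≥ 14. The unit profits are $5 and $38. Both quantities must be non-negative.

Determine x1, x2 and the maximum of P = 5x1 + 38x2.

x1 = 14, x2 = 1, maximum P = 108

Feasible corners and P = 5x1 + 38x2:
  (44/3, 0) → P = 220/3
  (14, 0) → P = 70
  (14, 1) → P = 108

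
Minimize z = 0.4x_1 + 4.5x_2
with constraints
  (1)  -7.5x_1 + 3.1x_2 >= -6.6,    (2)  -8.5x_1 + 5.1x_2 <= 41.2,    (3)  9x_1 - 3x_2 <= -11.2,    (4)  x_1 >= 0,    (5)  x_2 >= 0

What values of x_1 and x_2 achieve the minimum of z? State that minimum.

Extreme points and z = 0.4x_1 + 4.5x_2:
  (277/85, 689/51) → z = 52783/850
  (0, 412/51) → z = 618/17
  (0, 56/15) → z = 84/5

x_1 = 0, x_2 = 56/15, minimum z = 84/5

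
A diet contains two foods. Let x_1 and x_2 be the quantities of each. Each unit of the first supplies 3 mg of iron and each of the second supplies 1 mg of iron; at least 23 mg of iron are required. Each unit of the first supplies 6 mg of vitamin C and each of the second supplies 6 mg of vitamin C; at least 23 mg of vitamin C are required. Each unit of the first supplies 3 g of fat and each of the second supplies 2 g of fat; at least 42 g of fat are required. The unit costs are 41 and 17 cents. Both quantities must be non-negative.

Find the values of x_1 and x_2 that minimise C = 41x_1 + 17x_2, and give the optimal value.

Extreme points and C = 41x_1 + 17x_2:
  (0, 23) → C = 391
  (14, 0) → C = 574
  (4/3, 19) → C = 1133/3
The feasible region is unbounded (it extends along (0, 1), (1, 0)), but C strictly increases along every unbounded feasible direction, so there is no improving ray and the minimum is attained at a vertex.

x_1 = 4/3, x_2 = 19, minimum C = 1133/3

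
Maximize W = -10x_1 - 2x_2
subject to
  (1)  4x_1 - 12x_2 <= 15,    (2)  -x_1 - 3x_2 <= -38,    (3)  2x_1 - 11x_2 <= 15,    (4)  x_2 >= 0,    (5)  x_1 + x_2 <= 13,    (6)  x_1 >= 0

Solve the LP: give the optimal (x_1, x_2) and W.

Vertices and W = -10x_1 - 2x_2:
  (1/2, 25/2) → W = -30
  (0, 38/3) → W = -76/3
  (0, 13) → W = -26

At the optimal vertex, -x_1 - 3x_2 = -38 and x_1 = 0.
Solving simultaneously gives x_1 = 0, x_2 = 38/3.

x_1 = 0, x_2 = 38/3, maximum W = -76/3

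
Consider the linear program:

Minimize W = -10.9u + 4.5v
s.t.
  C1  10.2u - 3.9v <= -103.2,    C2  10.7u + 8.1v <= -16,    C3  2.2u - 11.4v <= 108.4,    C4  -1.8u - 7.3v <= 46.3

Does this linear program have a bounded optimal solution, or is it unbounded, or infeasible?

Corner points and W = -10.9u + 4.5v:
  (-29944/4145, 31368/4145) → W = 2337728/20725
  (-31131/2716, -4775/1358) → W = 2963529/27160
The feasible region has finitely many vertices and no improving ray; the minimum is 2963529/27160 at (-31131/2716, -4775/1358).

bounded optimum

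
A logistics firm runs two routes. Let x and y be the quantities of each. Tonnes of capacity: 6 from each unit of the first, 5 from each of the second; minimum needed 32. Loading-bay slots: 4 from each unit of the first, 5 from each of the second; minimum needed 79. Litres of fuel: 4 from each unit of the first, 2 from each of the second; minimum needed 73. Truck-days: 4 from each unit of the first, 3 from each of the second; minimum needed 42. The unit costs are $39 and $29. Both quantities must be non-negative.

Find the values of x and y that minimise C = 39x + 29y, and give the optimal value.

x = 69/4, y = 2, minimum C = 2923/4

The feasible region is unbounded (it extends along (0, 1), (1, 0)), but C strictly increases along every unbounded feasible direction, so there is no improving ray and the minimum is attained at a vertex.

The optimum lies where 4x + 5y = 79 and 4x + 2y = 73.
Solving simultaneously gives x = 69/4, y = 2.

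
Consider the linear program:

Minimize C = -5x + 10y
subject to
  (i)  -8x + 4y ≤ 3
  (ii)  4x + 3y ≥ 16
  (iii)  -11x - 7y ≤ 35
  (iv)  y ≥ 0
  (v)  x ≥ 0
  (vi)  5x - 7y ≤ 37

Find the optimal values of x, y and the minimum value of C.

Corner points and C = -5x + 10y:
  (11/8, 7/2) → C = 225/8
  (4, 0) → C = -20
  (37/5, 0) → C = -37
The feasible region is unbounded (it extends along (1, 2), (7, 5)), but C strictly increases along every unbounded feasible direction, so there is no improving ray and the minimum is attained at a vertex.

The optimum lies where y = 0 and 5x - 7y = 37.
Solving simultaneously gives x = 37/5, y = 0.

x = 37/5, y = 0, minimum C = -37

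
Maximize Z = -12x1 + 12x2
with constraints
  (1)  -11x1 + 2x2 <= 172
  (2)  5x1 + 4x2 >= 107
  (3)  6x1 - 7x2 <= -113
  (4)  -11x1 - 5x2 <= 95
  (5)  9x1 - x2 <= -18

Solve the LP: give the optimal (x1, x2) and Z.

x1 = 136/7, x2 = 1350/7, maximum Z = 14568/7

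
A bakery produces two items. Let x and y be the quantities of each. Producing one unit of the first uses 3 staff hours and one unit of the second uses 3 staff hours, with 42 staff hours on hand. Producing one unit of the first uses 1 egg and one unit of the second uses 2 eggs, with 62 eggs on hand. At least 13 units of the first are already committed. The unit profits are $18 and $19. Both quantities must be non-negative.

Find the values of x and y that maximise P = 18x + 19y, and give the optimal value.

Corner points and P = 18x + 19y:
  (14, 0) → P = 252
  (13, 0) → P = 234
  (13, 1) → P = 253

The optimum lies where 3x + 3y = 42 and x = 13.
Solving simultaneously gives x = 13, y = 1.

x = 13, y = 1, maximum P = 253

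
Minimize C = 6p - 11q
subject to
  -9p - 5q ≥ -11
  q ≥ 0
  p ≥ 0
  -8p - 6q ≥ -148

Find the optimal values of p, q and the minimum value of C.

The binding constraints are -9p - 5q = -11 and p = 0.
Solving simultaneously gives p = 0, q = 11/5.

p = 0, q = 11/5, minimum C = -121/5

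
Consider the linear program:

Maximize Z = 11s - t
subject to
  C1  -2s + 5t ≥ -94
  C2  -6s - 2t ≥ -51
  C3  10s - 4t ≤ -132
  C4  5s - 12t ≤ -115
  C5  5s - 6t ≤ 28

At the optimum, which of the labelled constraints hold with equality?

Vertices and Z = 11s - t:
  (-1703, -700) → Z = -18033
  (-15/11, 651/22) → Z = -981/22
  (-281/25, 49/10) → Z = -6427/50
The feasible region is unbounded (it extends along (-1, 3), (-5, -2)), but Z strictly decreases along every unbounded feasible direction, so there is no improving ray and the maximum is attained at a vertex.

The maximum is at (-15/11, 651/22). Substituting into each constraint, equality holds for C2 and C3; the remaining constraints have slack.

C2 and C3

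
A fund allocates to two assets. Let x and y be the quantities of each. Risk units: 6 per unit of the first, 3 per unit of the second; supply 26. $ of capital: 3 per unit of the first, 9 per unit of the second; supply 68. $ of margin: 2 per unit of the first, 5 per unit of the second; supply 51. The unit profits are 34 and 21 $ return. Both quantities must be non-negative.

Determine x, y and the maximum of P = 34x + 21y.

x = 2/3, y = 22/3, maximum P = 530/3

Vertices and P = 34x + 21y:
  (0, 0) → P = 0
  (0, 68/9) → P = 476/3
  (13/3, 0) → P = 442/3
  (2/3, 22/3) → P = 530/3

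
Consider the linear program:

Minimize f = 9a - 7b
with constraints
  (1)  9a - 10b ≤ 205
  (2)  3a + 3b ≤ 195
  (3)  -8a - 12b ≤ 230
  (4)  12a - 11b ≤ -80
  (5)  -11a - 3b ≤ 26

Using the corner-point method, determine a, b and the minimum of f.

a = -221/8, b = 741/8, minimum f = -897

Corner points and f = 9a - 7b:
  (635/23, 860/23) → f = -305/23
  (-221/8, 741/8) → f = -897
  (-526/157, 568/157) → f = -8710/157

At the optimal vertex, 3a + 3b = 195 and -11a - 3b = 26.
Solving simultaneously gives a = -221/8, b = 741/8.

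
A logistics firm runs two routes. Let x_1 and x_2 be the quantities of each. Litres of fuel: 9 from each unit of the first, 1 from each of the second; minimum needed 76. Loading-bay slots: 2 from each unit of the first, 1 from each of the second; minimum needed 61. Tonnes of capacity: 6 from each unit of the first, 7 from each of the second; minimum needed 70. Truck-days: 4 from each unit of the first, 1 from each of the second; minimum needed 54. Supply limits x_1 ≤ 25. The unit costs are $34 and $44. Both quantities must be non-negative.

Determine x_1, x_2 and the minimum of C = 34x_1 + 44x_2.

x_1 = 25, x_2 = 11, minimum C = 1334

The feasible region is unbounded (it extends along (0, 1)), but C strictly increases along every unbounded feasible direction, so there is no improving ray and the minimum is attained at a vertex.

The optimum lies where 2x_1 + x_2 = 61 and x_1 = 25.
Solving simultaneously gives x_1 = 25, x_2 = 11.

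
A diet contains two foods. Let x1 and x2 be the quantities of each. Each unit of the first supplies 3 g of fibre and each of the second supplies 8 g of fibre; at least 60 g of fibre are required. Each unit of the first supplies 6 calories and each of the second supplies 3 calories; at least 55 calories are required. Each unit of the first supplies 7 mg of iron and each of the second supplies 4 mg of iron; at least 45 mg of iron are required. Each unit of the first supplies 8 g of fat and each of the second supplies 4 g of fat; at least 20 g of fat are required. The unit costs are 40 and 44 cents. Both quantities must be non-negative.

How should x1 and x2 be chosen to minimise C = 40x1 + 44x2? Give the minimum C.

x1 = 20/3, x2 = 5, minimum C = 1460/3

Feasible corners and C = 40x1 + 44x2:
  (0, 55/3) → C = 2420/3
  (20, 0) → C = 800
  (20/3, 5) → C = 1460/3
The feasible region is unbounded (it extends along (0, 1), (1, 0)), but C strictly increases along every unbounded feasible direction, so there is no improving ray and the minimum is attained at a vertex.

The optimum lies where 3x1 + 8x2 = 60 and 6x1 + 3x2 = 55.
Solving simultaneously gives x1 = 20/3, x2 = 5.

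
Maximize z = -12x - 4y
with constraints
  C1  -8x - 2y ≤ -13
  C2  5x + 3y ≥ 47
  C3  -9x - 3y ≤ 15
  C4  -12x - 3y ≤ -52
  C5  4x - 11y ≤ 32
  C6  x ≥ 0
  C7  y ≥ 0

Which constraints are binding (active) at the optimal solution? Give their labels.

Feasible corners and z = -12x - 4y:
  (5/7, 304/21) → z = -1396/21
  (613/67, 28/67) → z = -7468/67
  (0, 52/3) → z = -208/3
The feasible region is unbounded (it extends along (0, 1), (11, 4)), but z strictly decreases along every unbounded feasible direction, so there is no improving ray and the maximum is attained at a vertex.

The maximum is at (5/7, 304/21). Substituting into each constraint, equality holds for C2 and C4; the remaining constraints have slack.

C2 and C4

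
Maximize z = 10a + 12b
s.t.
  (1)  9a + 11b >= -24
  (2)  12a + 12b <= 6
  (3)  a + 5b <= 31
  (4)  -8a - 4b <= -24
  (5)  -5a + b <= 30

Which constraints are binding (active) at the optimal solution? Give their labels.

Corner points and z = 10a + 12b:
  (59/4, -57/4) → z = -47/2
  (90/13, -102/13) → z = -324/13
  (11/2, -5) → z = -5

The maximum is at (11/2, -5). Substituting into each constraint, equality holds for (2) and (4); the remaining constraints have slack.

(2) and (4)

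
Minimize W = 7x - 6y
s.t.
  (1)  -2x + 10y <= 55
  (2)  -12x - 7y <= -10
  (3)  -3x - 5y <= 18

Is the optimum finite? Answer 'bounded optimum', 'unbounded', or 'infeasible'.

Feasible corners and W = 7x - 6y:
  (-285/134, 340/67) → W = -6075/134
  (176/39, -82/13) → W = 2708/39
The feasible region has finitely many vertices and no improving ray; the minimum is -6075/134 at (-285/134, 340/67).

bounded optimum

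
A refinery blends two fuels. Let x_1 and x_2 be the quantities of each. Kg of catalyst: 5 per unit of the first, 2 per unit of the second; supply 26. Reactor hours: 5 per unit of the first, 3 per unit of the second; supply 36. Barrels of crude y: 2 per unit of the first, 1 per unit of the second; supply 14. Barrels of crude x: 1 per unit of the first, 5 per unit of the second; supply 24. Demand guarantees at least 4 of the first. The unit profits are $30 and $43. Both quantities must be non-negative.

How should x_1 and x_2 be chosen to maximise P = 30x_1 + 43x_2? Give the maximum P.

Corner points and P = 30x_1 + 43x_2:
  (26/5, 0) → P = 156
  (4, 0) → P = 120
  (4, 3) → P = 249

At the optimal vertex, 5x_1 + 2x_2 = 26 and x_1 = 4.
Solving simultaneously gives x_1 = 4, x_2 = 3.

x_1 = 4, x_2 = 3, maximum P = 249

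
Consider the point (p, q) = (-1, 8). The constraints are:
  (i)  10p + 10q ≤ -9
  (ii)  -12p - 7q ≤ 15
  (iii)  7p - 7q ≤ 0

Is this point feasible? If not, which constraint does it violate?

Constraint (i): 10p + 10q = 70, which is not ≤ -9. All other constraints are satisfied.

not feasible — violates (i)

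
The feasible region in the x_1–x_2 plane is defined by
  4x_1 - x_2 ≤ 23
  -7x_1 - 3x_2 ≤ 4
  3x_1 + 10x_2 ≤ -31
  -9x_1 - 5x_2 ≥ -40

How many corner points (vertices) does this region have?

Of the 6 pairwise boundary intersections, those satisfying every inequality are:
  (65/19, -177/19)
  (199/43, -193/43)
  (53/61, -205/61)

3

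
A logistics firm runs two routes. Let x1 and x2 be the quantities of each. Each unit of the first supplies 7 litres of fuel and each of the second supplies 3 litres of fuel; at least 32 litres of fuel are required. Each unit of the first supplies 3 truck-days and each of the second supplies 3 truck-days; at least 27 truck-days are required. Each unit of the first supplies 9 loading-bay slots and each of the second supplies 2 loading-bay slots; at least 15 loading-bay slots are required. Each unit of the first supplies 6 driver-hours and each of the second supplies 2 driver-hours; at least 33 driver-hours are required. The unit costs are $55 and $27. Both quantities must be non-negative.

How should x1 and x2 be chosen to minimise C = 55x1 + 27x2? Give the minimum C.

Corner points and C = 55x1 + 27x2:
  (0, 33/2) → C = 891/2
  (9, 0) → C = 495
  (15/4, 21/4) → C = 348
The feasible region is unbounded (it extends along (0, 1), (1, 0)), but C strictly increases along every unbounded feasible direction, so there is no improving ray and the minimum is attained at a vertex.

At the optimal vertex, 3x1 + 3x2 = 27 and 6x1 + 2x2 = 33.
Solving simultaneously gives x1 = 15/4, x2 = 21/4.

x1 = 15/4, x2 = 21/4, minimum C = 348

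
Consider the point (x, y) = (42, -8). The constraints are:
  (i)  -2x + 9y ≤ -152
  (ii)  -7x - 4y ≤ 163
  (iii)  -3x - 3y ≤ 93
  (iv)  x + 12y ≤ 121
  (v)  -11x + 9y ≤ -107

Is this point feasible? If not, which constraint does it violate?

(i): -156 ≤ -152 ✓
(ii): -262 ≤ 163 ✓
(iii): -102 ≤ 93 ✓
(iv): -54 ≤ 121 ✓
(v): -534 ≤ -107 ✓

feasible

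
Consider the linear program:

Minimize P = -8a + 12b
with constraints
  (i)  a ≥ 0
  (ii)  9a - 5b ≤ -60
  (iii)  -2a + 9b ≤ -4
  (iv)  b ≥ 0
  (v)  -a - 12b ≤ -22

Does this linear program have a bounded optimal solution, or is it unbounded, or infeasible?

infeasible

The boundaries a = 0 and 9a - 5b = -60 meet at (0, 12), but that point violates -2a + 9b ≤ -4. Every candidate vertex is excluded by some other constraint, so the feasible region is empty.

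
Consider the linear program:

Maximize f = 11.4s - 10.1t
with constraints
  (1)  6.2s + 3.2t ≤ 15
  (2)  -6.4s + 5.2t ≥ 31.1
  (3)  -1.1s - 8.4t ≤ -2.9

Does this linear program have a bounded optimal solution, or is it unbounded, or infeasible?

Vertices and f = 11.4s - 10.1t:
  (-269/659, 14441/2636) → f = -316241/5272
  (-6154/1487, 5277/5948) → f = -3339201/59480
The feasible region has finitely many vertices and no improving ray; the maximum is -3339201/59480 at (-6154/1487, 5277/5948).

bounded optimum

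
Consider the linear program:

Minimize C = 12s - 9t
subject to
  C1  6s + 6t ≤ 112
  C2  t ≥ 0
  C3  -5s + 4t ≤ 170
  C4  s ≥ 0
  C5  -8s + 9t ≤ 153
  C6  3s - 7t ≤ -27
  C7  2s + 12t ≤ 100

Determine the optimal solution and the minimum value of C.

Feasible corners and C = 12s - 9t:
  (0, 27/7) → C = -243/7
  (0, 25/3) → C = -75
  (188/25, 177/25) → C = 663/25

At the optimal vertex, s = 0 and 2s + 12t = 100.
Solving simultaneously gives s = 0, t = 25/3.

s = 0, t = 25/3, minimum C = -75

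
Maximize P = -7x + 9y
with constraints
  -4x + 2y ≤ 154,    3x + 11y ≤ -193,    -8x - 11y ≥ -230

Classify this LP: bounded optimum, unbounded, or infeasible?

bounded optimum

Corner points and P = -7x + 9y:
  (-208/5, -31/5) → P = 1177/5
  (423/5, -2234/55) → P = -52677/55
The feasible region has finitely many vertices and no improving ray; the maximum is 1177/5 at (-208/5, -31/5).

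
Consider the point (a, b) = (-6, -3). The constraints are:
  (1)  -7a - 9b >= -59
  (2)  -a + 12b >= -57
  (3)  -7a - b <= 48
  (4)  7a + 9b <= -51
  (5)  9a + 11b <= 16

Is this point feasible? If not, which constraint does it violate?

feasible

(1): 69 ≥ -59 ✓
(2): -30 ≥ -57 ✓
(3): 45 ≤ 48 ✓
(4): -69 ≤ -51 ✓
(5): -87 ≤ 16 ✓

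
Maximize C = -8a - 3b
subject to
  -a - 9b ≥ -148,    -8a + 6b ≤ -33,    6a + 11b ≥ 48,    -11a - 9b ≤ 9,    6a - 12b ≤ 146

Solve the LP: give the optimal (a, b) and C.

a = 21/4, b = 3/2, maximum C = -93/2

Vertices and C = -8a - 3b:
  (395/26, 1151/78) → C = -4311/26
  (515/11, 371/33) → C = -4491/11
  (21/4, 3/2) → C = -93/2
  (1091/69, -98/23) → C = -7846/69

The optimum lies where -8a + 6b = -33 and 6a + 11b = 48.
Solving simultaneously gives a = 21/4, b = 3/2.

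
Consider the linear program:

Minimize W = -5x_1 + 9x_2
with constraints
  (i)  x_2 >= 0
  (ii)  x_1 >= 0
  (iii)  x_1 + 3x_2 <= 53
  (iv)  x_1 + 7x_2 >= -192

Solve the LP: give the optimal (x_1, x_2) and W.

x_1 = 53, x_2 = 0, minimum W = -265

Corner points and W = -5x_1 + 9x_2:
  (0, 0) → W = 0
  (53, 0) → W = -265
  (0, 53/3) → W = 159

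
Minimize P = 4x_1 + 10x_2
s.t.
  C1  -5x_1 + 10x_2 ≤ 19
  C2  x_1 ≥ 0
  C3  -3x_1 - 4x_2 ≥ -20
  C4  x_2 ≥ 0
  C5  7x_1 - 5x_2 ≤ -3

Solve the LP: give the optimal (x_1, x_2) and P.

x_1 = 0, x_2 = 3/5, minimum P = 6

Corner points and P = 4x_1 + 10x_2:
  (0, 19/10) → P = 19
  (13/9, 118/45) → P = 32
  (0, 3/5) → P = 6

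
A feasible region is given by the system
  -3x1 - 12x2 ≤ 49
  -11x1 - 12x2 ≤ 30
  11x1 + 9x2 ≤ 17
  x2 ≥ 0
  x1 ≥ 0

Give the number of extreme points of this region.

Pairwise boundary intersections that survive every other constraint:
  (17/11, 0)
  (0, 17/9)
  (0, 0)

3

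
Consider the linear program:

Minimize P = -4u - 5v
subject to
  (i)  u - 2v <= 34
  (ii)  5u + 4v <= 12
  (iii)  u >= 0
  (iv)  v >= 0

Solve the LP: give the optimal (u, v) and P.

u = 0, v = 3, minimum P = -15

Corner points and P = -4u - 5v:
  (0, 3) → P = -15
  (12/5, 0) → P = -48/5
  (0, 0) → P = 0

The binding constraints are 5u + 4v = 12 and u = 0.
Solving simultaneously gives u = 0, v = 3.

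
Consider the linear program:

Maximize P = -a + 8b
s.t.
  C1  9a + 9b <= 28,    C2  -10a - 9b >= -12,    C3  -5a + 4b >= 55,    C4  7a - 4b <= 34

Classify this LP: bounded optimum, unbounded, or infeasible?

unbounded

From the feasible point (-16, 172/9), moving in the direction (-9, 9) keeps every constraint satisfied while P increases without bound.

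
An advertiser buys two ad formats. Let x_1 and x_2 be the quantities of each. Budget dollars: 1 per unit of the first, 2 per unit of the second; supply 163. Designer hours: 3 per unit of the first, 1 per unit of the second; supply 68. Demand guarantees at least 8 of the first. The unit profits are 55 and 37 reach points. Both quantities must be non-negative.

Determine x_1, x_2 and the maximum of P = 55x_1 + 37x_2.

x_1 = 8, x_2 = 44, maximum P = 2068

The binding constraints are 3x_1 + x_2 = 68 and x_1 = 8.
Solving simultaneously gives x_1 = 8, x_2 = 44.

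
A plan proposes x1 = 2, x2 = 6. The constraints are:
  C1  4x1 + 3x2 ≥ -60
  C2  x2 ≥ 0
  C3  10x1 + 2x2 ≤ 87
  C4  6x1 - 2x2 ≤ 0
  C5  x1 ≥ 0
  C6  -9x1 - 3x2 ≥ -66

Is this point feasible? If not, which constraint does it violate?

C1: 26 ≥ -60 ✓
C2: 6 ≥ 0 ✓
C3: 32 ≤ 87 ✓
C4: 0 ≤ 0 ✓
C5: 2 ≥ 0 ✓
C6: -36 ≥ -66 ✓

feasible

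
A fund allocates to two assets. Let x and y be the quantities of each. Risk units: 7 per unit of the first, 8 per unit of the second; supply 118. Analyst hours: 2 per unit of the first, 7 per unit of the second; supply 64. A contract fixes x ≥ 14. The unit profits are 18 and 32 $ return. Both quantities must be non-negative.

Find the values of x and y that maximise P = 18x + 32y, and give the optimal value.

Extreme points and P = 18x + 32y:
  (118/7, 0) → P = 2124/7
  (14, 0) → P = 252
  (14, 5/2) → P = 332

x = 14, y = 5/2, maximum P = 332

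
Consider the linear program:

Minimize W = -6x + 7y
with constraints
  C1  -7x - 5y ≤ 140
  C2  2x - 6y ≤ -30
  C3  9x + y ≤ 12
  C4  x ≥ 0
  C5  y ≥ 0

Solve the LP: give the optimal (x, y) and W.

x = 3/4, y = 21/4, minimum W = 129/4

Feasible corners and W = -6x + 7y:
  (3/4, 21/4) → W = 129/4
  (0, 5) → W = 35
  (0, 12) → W = 84

The optimum lies where 2x - 6y = -30 and 9x + y = 12.
Solving simultaneously gives x = 3/4, y = 21/4.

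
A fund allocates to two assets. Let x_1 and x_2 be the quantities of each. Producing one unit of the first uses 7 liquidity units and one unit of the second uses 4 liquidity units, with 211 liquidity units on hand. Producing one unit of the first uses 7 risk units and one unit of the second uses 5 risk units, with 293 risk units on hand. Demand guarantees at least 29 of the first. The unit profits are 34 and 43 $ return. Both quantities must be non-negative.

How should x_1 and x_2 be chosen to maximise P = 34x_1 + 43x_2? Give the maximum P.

Feasible corners and P = 34x_1 + 43x_2:
  (211/7, 0) → P = 7174/7
  (29, 0) → P = 986
  (29, 2) → P = 1072

The optimum lies where 7x_1 + 4x_2 = 211 and x_1 = 29.
Solving simultaneously gives x_1 = 29, x_2 = 2.

x_1 = 29, x_2 = 2, maximum P = 1072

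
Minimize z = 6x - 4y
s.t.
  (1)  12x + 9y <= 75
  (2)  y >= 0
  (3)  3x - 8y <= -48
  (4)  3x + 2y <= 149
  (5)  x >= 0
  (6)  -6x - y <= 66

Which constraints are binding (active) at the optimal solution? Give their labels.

Vertices and z = 6x - 4y:
  (56/41, 267/41) → z = -732/41
  (0, 25/3) → z = -100/3
  (0, 6) → z = -24

The minimum is at (0, 25/3). Substituting into each constraint, equality holds for (1) and (5); the remaining constraints have slack.

(1) and (5)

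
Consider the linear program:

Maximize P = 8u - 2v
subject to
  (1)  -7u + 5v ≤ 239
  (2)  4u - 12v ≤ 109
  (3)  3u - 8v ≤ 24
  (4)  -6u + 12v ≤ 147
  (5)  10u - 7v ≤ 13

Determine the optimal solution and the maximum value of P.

u = 395/26, v = 258/13, maximum P = 1064/13

Feasible corners and P = 8u - 2v:
  (-2032/41, -885/41) → P = -14486/41
  (-79/2, -15/2) → P = -301
  (-64/59, -201/59) → P = -110/59
  (395/26, 258/13) → P = 1064/13

The optimum lies where -6u + 12v = 147 and 10u - 7v = 13.
Solving simultaneously gives u = 395/26, v = 258/13.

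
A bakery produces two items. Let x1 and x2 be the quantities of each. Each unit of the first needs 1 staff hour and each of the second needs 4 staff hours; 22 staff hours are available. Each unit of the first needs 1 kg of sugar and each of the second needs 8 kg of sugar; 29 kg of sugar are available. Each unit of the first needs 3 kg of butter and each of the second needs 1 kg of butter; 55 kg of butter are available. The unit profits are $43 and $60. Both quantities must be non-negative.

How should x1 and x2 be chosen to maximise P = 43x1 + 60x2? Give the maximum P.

Vertices and P = 43x1 + 60x2:
  (0, 0) → P = 0
  (0, 29/8) → P = 435/2
  (55/3, 0) → P = 2365/3
  (15, 7/4) → P = 750
  (18, 1) → P = 834

The optimum lies where x1 + 4x2 = 22 and 3x1 + x2 = 55.
Solving simultaneously gives x1 = 18, x2 = 1.

x1 = 18, x2 = 1, maximum P = 834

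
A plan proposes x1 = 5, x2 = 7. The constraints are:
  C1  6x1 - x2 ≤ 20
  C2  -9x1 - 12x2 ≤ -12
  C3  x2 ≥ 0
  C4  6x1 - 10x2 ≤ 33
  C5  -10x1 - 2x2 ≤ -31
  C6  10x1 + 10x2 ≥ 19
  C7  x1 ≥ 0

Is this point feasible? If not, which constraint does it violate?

not feasible — violates C1

Constraint C1: 6x1 - x2 = 23, which is not ≤ 20. All other constraints are satisfied.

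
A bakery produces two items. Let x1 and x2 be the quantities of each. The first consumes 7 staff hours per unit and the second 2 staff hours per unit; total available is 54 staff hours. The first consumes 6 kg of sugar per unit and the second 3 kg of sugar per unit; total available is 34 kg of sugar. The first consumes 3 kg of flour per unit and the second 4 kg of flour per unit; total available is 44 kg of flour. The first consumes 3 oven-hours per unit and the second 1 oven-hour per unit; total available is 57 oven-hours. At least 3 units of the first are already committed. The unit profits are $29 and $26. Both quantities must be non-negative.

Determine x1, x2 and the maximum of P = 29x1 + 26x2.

x1 = 3, x2 = 16/3, maximum P = 677/3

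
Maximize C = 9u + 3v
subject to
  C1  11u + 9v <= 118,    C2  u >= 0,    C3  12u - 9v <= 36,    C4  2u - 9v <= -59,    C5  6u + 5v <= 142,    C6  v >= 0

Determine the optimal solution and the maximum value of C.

u = 59/13, v = 295/39, maximum C = 826/13

Corner points and C = 9u + 3v:
  (0, 118/9) → C = 118/3
  (59/13, 295/39) → C = 826/13
  (0, 59/9) → C = 59/3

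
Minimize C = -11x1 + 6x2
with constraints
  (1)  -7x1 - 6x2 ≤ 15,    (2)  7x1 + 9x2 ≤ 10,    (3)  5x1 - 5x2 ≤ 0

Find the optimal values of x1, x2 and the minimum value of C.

Feasible corners and C = -11x1 + 6x2:
  (-65/7, 25/3) → C = 1065/7
  (-15/13, -15/13) → C = 75/13
  (5/8, 5/8) → C = -25/8

The binding constraints are 7x1 + 9x2 = 10 and 5x1 - 5x2 = 0.
Solving simultaneously gives x1 = 5/8, x2 = 5/8.

x1 = 5/8, x2 = 5/8, minimum C = -25/8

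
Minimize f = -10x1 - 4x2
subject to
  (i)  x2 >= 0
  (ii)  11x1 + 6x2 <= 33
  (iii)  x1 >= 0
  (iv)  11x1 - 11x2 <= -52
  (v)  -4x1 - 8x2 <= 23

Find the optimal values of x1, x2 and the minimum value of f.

x1 = 3/11, x2 = 5, minimum f = -250/11

Feasible corners and f = -10x1 - 4x2:
  (0, 11/2) → f = -22
  (3/11, 5) → f = -250/11
  (0, 52/11) → f = -208/11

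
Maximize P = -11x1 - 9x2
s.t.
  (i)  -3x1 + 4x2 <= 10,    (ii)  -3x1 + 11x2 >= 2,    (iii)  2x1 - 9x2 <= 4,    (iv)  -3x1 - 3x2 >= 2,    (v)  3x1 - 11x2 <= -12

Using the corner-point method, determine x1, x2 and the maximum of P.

Vertices and P = -11x1 - 9x2:
  (-38/21, 8/7) → P = 202/21
  (-62/21, 2/7) → P = 628/21
  (-29/21, 5/7) → P = 184/21

At the optimal vertex, -3x1 + 4x2 = 10 and 3x1 - 11x2 = -12.
Solving simultaneously gives x1 = -62/21, x2 = 2/7.

x1 = -62/21, x2 = 2/7, maximum P = 628/21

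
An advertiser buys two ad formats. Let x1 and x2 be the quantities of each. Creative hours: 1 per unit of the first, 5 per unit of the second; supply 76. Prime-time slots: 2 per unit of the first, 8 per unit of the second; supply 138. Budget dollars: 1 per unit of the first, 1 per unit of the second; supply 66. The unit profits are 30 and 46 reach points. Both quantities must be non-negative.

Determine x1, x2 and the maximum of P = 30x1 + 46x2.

Vertices and P = 30x1 + 46x2:
  (0, 0) → P = 0
  (0, 76/5) → P = 3496/5
  (66, 0) → P = 1980
  (41, 7) → P = 1552
  (65, 1) → P = 1996

x1 = 65, x2 = 1, maximum P = 1996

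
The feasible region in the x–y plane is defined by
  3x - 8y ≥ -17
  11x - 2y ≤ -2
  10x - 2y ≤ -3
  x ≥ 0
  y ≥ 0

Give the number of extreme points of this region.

3

The feasible vertices (each the meet of two boundaries and inside every other half-plane) are:
  (5/37, 161/74)
  (0, 17/8)
  (0, 3/2)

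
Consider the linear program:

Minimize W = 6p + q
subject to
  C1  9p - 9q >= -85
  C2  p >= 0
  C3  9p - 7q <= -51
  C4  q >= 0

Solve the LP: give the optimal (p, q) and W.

p = 0, q = 51/7, minimum W = 51/7

Feasible corners and W = 6p + q:
  (0, 85/9) → W = 85/9
  (68/9, 17) → W = 187/3
  (0, 51/7) → W = 51/7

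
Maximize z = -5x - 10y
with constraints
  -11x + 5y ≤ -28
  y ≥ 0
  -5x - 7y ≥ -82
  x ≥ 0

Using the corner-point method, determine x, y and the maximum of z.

Feasible corners and z = -5x - 10y:
  (28/11, 0) → z = -140/11
  (101/17, 127/17) → z = -1775/17
  (82/5, 0) → z = -82

x = 28/11, y = 0, maximum z = -140/11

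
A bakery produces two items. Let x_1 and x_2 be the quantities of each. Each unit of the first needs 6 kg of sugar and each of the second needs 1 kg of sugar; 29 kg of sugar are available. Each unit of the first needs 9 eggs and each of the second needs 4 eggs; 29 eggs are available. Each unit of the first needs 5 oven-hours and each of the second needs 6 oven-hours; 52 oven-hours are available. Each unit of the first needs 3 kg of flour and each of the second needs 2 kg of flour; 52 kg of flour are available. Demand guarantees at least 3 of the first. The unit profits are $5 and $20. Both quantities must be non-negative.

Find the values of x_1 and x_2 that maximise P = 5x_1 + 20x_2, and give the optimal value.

x_1 = 3, x_2 = 1/2, maximum P = 25

Corner points and P = 5x_1 + 20x_2:
  (29/9, 0) → P = 145/9
  (3, 0) → P = 15
  (3, 1/2) → P = 25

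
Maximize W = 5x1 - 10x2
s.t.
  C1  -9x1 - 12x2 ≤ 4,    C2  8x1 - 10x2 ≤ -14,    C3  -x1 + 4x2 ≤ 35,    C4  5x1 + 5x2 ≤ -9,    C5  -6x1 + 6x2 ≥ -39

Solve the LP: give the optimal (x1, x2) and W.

Feasible corners and W = 5x1 - 10x2:
  (-109/12, 311/48) → W = -2645/24
  (-88/15, 61/15) → W = -70
  (-211/25, 166/25) → W = -543/5

The binding constraints are -9x1 - 12x2 = 4 and 5x1 + 5x2 = -9.
Solving simultaneously gives x1 = -88/15, x2 = 61/15.

x1 = -88/15, x2 = 61/15, maximum W = -70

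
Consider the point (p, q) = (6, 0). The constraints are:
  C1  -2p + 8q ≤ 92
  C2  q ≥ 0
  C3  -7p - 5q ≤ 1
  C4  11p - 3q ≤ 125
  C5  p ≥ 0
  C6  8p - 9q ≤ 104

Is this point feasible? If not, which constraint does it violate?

feasible

C1: -12 ≤ 92 ✓
C2: 0 ≥ 0 ✓
C3: -42 ≤ 1 ✓
C4: 66 ≤ 125 ✓
C5: 6 ≥ 0 ✓
C6: 48 ≤ 104 ✓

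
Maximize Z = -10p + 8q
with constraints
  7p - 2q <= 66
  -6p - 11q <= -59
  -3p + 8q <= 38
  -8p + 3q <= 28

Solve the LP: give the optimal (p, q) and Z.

Extreme points and Z = -10p + 8q:
  (844/89, 17/89) → Z = -8304/89
  (302/25, 232/25) → Z = -1164/25
  (2/3, 5) → Z = 100/3

p = 2/3, q = 5, maximum Z = 100/3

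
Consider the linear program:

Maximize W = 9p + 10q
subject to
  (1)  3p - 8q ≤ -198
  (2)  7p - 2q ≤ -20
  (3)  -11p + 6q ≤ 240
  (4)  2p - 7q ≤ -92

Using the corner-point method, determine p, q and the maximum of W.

p = 18, q = 73, maximum W = 892

Feasible corners and W = 9p + 10q:
  (118/25, 663/25) → W = 7692/25
  (-366/35, 729/35) → W = 3996/35
  (18, 73) → W = 892

The binding constraints are 7p - 2q = -20 and -11p + 6q = 240.
Solving simultaneously gives p = 18, q = 73.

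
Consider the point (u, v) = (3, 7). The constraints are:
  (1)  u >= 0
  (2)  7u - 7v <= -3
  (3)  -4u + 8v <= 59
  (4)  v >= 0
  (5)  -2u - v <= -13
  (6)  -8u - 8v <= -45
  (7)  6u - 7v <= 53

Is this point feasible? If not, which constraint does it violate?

(1): 3 ≥ 0 ✓
(2): -28 ≤ -3 ✓
(3): 44 ≤ 59 ✓
(4): 7 ≥ 0 ✓
(5): -13 ≤ -13 ✓
(6): -80 ≤ -45 ✓
(7): -31 ≤ 53 ✓

feasible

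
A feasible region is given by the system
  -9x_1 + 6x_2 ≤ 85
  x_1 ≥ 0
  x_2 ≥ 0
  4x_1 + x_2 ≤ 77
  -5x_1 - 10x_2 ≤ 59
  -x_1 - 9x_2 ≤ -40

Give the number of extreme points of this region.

The feasible vertices (each the meet of two boundaries and inside every other half-plane) are:
  (0, 85/6)
  (377/33, 1033/33)
  (0, 40/9)
  (653/35, 83/35)

4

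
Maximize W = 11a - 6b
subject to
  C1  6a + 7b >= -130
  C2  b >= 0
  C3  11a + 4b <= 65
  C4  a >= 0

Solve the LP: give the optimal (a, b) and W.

Extreme points and W = 11a - 6b:
  (65/11, 0) → W = 65
  (0, 0) → W = 0
  (0, 65/4) → W = -195/2

At the optimal vertex, b = 0 and 11a + 4b = 65.
Solving simultaneously gives a = 65/11, b = 0.

a = 65/11, b = 0, maximum W = 65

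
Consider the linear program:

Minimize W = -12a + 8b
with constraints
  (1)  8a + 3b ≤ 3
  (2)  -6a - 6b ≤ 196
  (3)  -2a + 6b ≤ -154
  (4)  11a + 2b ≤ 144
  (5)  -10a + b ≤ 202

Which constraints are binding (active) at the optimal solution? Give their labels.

Vertices and W = -12a + 8b:
  (101/5, -793/15) → W = -1996/3
  (80/9, -613/27) → W = -7784/27
  (-21/4, -329/12) → W = -469/3

The minimum is at (101/5, -793/15). Substituting into each constraint, equality holds for (1) and (2); the remaining constraints have slack.

(1) and (2)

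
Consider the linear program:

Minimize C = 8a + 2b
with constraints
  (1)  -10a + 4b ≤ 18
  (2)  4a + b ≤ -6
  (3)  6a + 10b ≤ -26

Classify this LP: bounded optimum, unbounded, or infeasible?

From the feasible point (-71/31, -38/31), moving in the direction (-4, -10) keeps every constraint satisfied while C decreases without bound.

unbounded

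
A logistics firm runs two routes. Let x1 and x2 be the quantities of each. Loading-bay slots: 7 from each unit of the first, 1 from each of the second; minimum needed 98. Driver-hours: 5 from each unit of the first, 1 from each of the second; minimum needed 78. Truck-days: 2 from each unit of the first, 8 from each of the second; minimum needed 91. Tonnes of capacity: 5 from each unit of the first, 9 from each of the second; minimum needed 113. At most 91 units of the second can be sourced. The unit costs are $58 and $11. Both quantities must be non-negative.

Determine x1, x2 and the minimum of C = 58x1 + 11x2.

x1 = 10, x2 = 28, minimum C = 888

Extreme points and C = 58x1 + 11x2:
  (91/2, 0) → C = 2639
  (10, 28) → C = 888
  (1, 91) → C = 1059
  (533/38, 299/38) → C = 34203/38
The feasible region is unbounded (it extends along (1, 0)), but C strictly increases along every unbounded feasible direction, so there is no improving ray and the minimum is attained at a vertex.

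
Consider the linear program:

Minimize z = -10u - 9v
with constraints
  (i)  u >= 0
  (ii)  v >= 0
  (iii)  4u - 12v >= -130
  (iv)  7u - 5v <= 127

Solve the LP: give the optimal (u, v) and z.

u = 1087/32, v = 709/32, minimum z = -17251/32

Vertices and z = -10u - 9v:
  (0, 0) → z = 0
  (0, 65/6) → z = -195/2
  (127/7, 0) → z = -1270/7
  (1087/32, 709/32) → z = -17251/32

The optimum lies where 4u - 12v = -130 and 7u - 5v = 127.
Solving simultaneously gives u = 1087/32, v = 709/32.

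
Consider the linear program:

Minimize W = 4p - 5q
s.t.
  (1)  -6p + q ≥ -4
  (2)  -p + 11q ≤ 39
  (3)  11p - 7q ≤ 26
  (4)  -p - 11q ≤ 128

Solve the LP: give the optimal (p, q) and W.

p = -167/2, q = -89/22, minimum W = -6903/22

Vertices and W = 4p - 5q:
  (83/65, 238/65) → W = -66/5
  (2/31, -112/31) → W = 568/31
  (-167/2, -89/22) → W = -6903/22
  (-305/64, -717/64) → W = 2365/64

The optimum lies where -p + 11q = 39 and -p - 11q = 128.
Solving simultaneously gives p = -167/2, q = -89/22.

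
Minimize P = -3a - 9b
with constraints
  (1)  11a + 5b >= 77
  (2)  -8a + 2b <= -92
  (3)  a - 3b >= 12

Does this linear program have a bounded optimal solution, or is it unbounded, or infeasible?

unbounded

From the feasible point (307/31, -198/31), moving in the direction (3, 1) keeps every constraint satisfied while P decreases without bound.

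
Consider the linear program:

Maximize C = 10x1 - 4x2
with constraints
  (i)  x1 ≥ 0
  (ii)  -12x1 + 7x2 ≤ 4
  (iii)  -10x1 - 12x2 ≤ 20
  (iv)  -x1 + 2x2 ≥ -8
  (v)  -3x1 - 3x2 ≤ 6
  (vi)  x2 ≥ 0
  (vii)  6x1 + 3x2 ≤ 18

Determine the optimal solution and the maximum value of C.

x1 = 3, x2 = 0, maximum C = 30

Vertices and C = 10x1 - 4x2:
  (0, 4/7) → C = -16/7
  (0, 0) → C = 0
  (19/13, 40/13) → C = 30/13
  (3, 0) → C = 30

At the optimal vertex, x2 = 0 and 6x1 + 3x2 = 18.
Solving simultaneously gives x1 = 3, x2 = 0.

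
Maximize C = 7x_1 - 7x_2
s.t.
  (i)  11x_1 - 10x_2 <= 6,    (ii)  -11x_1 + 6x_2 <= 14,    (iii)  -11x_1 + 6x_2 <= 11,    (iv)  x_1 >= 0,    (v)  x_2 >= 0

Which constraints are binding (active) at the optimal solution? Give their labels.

(i) and (v)

Vertices and C = 7x_1 - 7x_2:
  (6/11, 0) → C = 42/11
  (0, 11/6) → C = -77/6
  (0, 0) → C = 0
The feasible region is unbounded (it extends along (10, 11), (6, 11)), but C strictly decreases along every unbounded feasible direction, so there is no improving ray and the maximum is attained at a vertex.

The maximum is at (6/11, 0). Substituting into each constraint, equality holds for (i) and (v); the remaining constraints have slack.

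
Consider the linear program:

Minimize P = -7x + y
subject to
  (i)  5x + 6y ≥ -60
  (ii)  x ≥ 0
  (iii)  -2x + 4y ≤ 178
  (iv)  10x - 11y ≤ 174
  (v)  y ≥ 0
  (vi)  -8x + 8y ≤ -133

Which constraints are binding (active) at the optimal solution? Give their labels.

Corner points and P = -7x + y:
  (1327/9, 1064/9) → P = -8225/9
  (489/4, 845/8) → P = -6001/8
  (87/5, 0) → P = -609/5
  (133/8, 0) → P = -931/8

The minimum is at (1327/9, 1064/9). Substituting into each constraint, equality holds for (iii) and (iv); the remaining constraints have slack.

(iii) and (iv)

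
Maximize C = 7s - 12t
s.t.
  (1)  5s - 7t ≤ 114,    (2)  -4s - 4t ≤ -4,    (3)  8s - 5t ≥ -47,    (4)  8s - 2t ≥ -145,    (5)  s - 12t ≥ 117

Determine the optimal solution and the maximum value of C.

s = 121/12, t = -109/12, maximum C = 2155/12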